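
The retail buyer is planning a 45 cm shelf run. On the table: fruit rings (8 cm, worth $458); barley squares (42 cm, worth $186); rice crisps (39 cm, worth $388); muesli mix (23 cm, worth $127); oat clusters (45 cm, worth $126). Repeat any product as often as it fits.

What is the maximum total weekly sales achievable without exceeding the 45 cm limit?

2290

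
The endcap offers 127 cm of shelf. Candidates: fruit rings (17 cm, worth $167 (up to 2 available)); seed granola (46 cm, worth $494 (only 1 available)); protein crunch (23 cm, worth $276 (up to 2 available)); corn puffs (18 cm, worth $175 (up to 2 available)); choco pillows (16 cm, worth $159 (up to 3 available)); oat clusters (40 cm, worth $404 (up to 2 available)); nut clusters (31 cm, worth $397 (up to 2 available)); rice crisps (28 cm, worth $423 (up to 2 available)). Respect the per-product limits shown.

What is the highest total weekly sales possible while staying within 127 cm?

Greedy by ratio would take 2×nut clusters + 2×rice crisps: 118 cm used, total 1640.
Dropping nut clusters frees 31 cm; slotting in fruit rings + protein crunch (40 cm) lifts the total to 1686 at 127 cm.
Every other selection either busts 127 cm or exceeds an availability limit or fails to beat 1686.

1686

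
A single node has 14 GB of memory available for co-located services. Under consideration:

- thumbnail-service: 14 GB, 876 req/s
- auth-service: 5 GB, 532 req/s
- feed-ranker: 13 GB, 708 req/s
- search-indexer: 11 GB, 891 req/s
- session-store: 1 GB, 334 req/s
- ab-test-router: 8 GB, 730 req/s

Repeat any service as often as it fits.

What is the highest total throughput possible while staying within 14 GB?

4676

Taking 14×session-store: 14 GB used, 4676 in throughput.
Nothing else within 14 GB beats 4676.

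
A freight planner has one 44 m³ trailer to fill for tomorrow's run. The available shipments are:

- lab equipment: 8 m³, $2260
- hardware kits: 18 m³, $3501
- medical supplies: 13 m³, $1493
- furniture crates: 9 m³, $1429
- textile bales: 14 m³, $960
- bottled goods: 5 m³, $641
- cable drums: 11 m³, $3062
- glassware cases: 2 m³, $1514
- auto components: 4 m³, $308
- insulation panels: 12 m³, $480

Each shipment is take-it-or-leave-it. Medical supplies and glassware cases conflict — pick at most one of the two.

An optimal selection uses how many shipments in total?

5

The maximum revenue within 44 m³ is 10978.
One optimal bundle: lab equipment + hardware kits + bottled goods + cable drums + glassware cases (44 m³).
Every optimal selection uses 5 shipments.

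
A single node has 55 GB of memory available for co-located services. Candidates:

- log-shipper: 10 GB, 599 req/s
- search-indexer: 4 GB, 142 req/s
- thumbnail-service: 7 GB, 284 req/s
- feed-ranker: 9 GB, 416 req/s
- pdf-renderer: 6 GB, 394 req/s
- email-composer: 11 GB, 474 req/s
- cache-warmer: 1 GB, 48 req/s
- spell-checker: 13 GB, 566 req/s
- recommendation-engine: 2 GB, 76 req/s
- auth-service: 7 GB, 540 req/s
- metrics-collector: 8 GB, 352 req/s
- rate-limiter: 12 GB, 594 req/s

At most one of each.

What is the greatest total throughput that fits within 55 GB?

3019

Best packing: log-shipper + feed-ranker + pdf-renderer + cache-warmer + recommendation-engine + auth-service + metrics-collector + rate-limiter — 55 GB, 3019 total.
Runner-up log-shipper + feed-ranker + pdf-renderer + email-composer + auth-service + rate-limiter tops out at 3017.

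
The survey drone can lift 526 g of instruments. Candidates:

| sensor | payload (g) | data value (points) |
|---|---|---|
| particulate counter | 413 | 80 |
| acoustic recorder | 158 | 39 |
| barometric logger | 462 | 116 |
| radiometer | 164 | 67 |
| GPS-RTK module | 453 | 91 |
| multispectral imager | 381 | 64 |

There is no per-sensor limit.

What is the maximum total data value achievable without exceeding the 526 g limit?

The ratio ordering already packs tightly: 3×radiometer, 492 g, 201.
Nothing else within 526 g beats 201.

201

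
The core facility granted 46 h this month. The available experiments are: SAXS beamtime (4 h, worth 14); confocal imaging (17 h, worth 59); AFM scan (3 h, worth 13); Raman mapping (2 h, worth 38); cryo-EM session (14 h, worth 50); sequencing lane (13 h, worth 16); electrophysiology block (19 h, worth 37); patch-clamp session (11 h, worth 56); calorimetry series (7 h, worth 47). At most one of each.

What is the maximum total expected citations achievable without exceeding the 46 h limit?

Greedy by ratio would take SAXS beamtime + AFM scan + Raman mapping + cryo-EM session + patch-clamp session + calorimetry series: 41 h used, total 218.
The 14 h tied up in cryo-EM session is better spent on confocal imaging — total rises to 227 (44 h).
An exhaustive check of the 512 subsets confirms 227.

227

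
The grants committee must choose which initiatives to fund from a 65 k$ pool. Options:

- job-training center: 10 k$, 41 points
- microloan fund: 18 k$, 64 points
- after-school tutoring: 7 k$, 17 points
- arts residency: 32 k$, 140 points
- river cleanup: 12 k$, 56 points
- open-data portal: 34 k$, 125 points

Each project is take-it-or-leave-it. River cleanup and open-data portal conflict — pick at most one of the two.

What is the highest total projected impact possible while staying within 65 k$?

260

The ratio heuristic lands on job-training center + after-school tutoring + arts residency + river cleanup (254) but leaves 4 k$ idle.
Dropping job-training center and after-school tutoring frees 17 k$; slotting in microloan fund (18 k$) lifts the total to 260 at 62 k$.
Runner-up job-training center + after-school tutoring + arts residency + river cleanup tops out at 254.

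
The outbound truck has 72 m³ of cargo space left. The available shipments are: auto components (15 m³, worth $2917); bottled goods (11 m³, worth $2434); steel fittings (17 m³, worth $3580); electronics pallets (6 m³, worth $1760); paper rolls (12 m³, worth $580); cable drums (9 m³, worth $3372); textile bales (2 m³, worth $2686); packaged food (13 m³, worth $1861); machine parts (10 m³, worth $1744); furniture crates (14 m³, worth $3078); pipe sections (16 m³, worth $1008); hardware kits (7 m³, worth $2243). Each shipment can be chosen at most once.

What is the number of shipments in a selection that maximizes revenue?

Best achievable revenue is 19636.
For example auto components + steel fittings + electronics pallets + cable drums + textile bales + furniture crates + hardware kits achieves it, using 70 m³.
Every optimal selection uses 7 shipments.

7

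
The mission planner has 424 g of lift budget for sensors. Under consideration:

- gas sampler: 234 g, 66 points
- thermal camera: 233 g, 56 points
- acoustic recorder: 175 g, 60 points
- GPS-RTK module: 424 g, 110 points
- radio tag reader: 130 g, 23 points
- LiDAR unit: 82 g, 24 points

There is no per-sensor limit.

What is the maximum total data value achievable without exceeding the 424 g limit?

132

Ranking by ratio (data value/g): acoustic recorder 0.34, LiDAR unit 0.29, gas sampler 0.28, GPS-RTK module 0.26.
The ratio heuristic lands on 2×acoustic recorder (120) but leaves 74 g idle.
Replace acoustic recorder with 3×LiDAR unit: the trade gains 12 net, giving 132 at 421 g.
No other feasible combination exceeds 132.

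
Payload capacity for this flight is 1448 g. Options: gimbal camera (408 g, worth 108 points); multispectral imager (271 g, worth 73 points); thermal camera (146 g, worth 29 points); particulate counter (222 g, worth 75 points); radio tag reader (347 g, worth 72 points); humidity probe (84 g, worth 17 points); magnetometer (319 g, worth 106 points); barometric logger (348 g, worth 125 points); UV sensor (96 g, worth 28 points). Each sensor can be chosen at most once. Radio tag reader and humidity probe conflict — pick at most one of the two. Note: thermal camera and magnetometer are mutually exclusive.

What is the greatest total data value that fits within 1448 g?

Greedy by ratio would take multispectral imager + particulate counter + humidity probe + magnetometer + barometric logger + UV sensor: 1340 g used, total 424.
The 355 g tied up in multispectral imager and humidity probe is better spent on gimbal camera — total rises to 442 (1393 g).
Runner-up gimbal camera + multispectral imager + magnetometer + barometric logger + UV sensor tops out at 440.

442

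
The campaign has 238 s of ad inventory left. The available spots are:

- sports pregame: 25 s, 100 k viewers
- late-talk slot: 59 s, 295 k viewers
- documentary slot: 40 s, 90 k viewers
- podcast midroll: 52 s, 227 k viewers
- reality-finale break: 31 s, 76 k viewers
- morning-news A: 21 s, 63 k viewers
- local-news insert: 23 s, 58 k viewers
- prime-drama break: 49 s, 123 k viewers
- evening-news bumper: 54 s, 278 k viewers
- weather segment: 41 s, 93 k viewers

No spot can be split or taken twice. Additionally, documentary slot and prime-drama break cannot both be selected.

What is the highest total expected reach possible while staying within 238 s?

Ranking by ratio (expected reach/s): evening-news bumper 5.15, late-talk slot 5.00, podcast midroll 4.37.
The ratio ordering already packs tightly: sports pregame + late-talk slot + podcast midroll + morning-news A + local-news insert + evening-news bumper, 234 s, 1021.
No other feasible combination exceeds 1021.

1021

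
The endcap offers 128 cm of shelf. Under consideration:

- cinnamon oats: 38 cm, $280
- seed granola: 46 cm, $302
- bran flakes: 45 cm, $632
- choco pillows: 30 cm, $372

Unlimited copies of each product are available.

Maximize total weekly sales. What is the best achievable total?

Taking 2×bran flakes + choco pillows: 120 cm used, 1636 in weekly sales.

1636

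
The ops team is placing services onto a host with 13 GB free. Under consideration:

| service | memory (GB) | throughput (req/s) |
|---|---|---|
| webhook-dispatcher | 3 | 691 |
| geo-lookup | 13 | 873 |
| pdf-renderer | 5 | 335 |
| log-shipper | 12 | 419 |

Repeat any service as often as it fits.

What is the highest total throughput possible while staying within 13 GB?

2764

Density check — webhook-dispatcher 230.33, geo-lookup 67.15, pdf-renderer 67.00 are the best per GB.
The ratio ordering already packs tightly: 4×webhook-dispatcher, 12 GB, 2764.
The spare 1 GB is too small for any remaining service, and no exchange beats 2764.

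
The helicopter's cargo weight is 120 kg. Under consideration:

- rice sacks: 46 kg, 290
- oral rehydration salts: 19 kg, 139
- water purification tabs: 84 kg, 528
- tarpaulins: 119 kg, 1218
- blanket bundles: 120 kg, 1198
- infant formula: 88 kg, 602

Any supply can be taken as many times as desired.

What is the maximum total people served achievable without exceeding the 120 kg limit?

1218

By people served per kg: tarpaulins 10.24, blanket bundles 9.98, oral rehydration salts 7.32 lead.
The ratio ordering already packs tightly: tarpaulins, 119 kg, 1218.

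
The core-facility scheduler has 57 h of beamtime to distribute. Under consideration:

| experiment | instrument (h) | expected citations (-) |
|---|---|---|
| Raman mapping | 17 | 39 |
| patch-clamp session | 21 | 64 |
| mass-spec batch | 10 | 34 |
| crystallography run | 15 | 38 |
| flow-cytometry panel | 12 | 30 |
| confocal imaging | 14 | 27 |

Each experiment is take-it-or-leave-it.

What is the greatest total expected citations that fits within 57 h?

155

A density-first pass picks patch-clamp session + mass-spec batch + crystallography run — 136 at 46 h.
The 15 h tied up in crystallography run is better spent on flow-cytometry panel + confocal imaging — total rises to 155 (57 h).
Next best is Raman mapping + patch-clamp session + crystallography run at 141 (53 h) — short by 14.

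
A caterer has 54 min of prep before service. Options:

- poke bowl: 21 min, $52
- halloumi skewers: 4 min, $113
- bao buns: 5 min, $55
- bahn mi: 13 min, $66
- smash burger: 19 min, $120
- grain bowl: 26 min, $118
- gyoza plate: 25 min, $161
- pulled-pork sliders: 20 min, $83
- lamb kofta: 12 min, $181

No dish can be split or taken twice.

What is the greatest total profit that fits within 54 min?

535

A density-first pass picks halloumi skewers + bao buns + gyoza plate + lamb kofta — 510 at 46 min.
Replace gyoza plate with bahn mi + smash burger: the trade gains 25 net, giving 535 at 53 min.
Next best is halloumi skewers + bahn mi + gyoza plate + lamb kofta at 521 (54 min) — short by 14.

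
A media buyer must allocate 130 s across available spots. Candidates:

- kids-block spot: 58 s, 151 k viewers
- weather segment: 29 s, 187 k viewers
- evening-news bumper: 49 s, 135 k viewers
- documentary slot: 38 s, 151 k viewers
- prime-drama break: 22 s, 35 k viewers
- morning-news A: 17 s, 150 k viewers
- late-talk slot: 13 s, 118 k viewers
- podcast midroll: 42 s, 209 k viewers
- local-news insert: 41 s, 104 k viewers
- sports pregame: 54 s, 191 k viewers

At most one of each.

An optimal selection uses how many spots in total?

5

Best achievable expected reach is 699.
For example weather segment + prime-drama break + morning-news A + late-talk slot + podcast midroll achieves it, using 123 s.
Every optimal selection uses 5 spots.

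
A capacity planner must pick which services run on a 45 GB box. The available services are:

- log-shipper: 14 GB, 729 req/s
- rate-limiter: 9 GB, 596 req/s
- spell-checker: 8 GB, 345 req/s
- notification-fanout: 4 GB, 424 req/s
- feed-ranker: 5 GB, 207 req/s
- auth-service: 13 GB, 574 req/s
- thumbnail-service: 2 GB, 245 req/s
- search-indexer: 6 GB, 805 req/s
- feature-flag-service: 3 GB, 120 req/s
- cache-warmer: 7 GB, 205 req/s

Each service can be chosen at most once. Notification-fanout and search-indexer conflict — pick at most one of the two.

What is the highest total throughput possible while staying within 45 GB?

2949

Density check — search-indexer 134.17, thumbnail-service 122.50, notification-fanout 106.00 are the best per GB.
Log-shipper + rate-limiter + auth-service + thumbnail-service + search-indexer uses 44 of the 45 GB and totals 2949.
That's the maximum — no feasible swap from here does better than 2949.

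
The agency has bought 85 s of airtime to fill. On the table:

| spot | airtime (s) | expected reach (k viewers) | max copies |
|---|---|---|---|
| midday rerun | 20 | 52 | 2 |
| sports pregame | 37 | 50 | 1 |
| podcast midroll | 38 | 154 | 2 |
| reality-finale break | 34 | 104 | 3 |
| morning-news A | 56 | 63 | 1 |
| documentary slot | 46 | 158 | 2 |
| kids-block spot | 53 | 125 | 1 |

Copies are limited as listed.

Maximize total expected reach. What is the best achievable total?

312

Filling by ratio: 2×podcast midroll for 308, with 9 s left unused.
The 38 s tied up in podcast midroll is better spent on documentary slot — total rises to 312 (84 s).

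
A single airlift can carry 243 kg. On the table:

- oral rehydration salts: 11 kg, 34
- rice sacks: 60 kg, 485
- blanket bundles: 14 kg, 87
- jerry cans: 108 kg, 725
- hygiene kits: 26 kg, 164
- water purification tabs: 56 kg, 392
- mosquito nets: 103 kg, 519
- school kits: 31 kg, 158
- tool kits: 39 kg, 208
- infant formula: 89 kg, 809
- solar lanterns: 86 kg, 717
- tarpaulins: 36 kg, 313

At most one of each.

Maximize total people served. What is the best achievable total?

2011

Taking the top-ratio supplies first gives hygiene kits + infant formula + solar lanterns + tarpaulins for 2003 (237 kg).
Replace hygiene kits and tarpaulins with rice sacks: the trade gains 8 net, giving 2011 at 235 kg.
Runner-up hygiene kits + infant formula + solar lanterns + tarpaulins tops out at 2003.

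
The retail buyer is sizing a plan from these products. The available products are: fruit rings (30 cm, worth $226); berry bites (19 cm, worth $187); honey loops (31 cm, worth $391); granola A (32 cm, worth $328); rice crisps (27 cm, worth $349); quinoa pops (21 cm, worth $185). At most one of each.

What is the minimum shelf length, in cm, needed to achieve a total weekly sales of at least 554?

50

Look for the lowest-shelf combination reaching 554.
Taking berry bites + honey loops gives 578 (≥ 554) for 50 cm.
Below 50 cm the best achievable stays under 554.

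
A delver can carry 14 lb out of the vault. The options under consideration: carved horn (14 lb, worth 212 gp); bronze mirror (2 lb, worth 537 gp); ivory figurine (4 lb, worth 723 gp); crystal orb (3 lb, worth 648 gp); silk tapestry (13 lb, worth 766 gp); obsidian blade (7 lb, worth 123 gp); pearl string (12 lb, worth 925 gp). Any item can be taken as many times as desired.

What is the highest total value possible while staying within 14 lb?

3759

Best packing: 7×bronze mirror — 14 lb, 3759 total.
That's the maximum — no swap from here does better than 3759.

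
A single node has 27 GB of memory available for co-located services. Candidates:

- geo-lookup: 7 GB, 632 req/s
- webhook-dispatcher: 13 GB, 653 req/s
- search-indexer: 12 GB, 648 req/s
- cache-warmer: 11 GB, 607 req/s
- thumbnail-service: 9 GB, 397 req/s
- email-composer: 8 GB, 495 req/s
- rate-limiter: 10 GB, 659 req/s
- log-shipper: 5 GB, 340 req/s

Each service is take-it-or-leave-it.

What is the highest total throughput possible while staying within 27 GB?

Greedy by ratio would take geo-lookup + rate-limiter + log-shipper: 22 GB used, total 1631.
Replace log-shipper with email-composer: the trade gains 155 net, giving 1786 at 25 GB.
The closest alternative, geo-lookup + search-indexer + email-composer, reaches only 1775.

1786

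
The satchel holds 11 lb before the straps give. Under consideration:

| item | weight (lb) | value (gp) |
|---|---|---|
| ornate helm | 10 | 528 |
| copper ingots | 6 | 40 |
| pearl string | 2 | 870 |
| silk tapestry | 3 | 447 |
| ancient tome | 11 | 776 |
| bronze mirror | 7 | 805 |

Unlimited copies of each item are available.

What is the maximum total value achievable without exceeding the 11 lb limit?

The ratio ordering already packs tightly: 5×pearl string, 10 lb, 4350.
The spare 1 lb is too small for any remaining item, and no exchange beats 4350.

4350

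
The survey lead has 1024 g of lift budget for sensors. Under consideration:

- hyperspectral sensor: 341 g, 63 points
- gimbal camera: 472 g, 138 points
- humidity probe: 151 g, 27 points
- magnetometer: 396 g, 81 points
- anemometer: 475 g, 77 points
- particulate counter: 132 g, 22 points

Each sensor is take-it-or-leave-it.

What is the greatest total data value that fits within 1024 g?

246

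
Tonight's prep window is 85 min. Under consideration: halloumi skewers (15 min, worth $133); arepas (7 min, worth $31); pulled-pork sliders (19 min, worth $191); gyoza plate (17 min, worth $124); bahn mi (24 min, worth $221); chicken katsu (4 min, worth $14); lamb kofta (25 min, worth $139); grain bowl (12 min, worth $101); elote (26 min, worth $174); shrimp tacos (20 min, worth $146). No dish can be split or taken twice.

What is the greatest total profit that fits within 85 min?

Ranking by ratio (profit/min): pulled-pork sliders 10.05, bahn mi 9.21, halloumi skewers 8.87.
A density-first pass picks halloumi skewers + arepas + pulled-pork sliders + bahn mi + chicken katsu + grain bowl — 691 at 81 min.
Replace chicken katsu and grain bowl with shrimp tacos: the trade gains 31 net, giving 722 at 85 min.
The closest alternative, halloumi skewers + pulled-pork sliders + bahn mi + elote, reaches only 719.

722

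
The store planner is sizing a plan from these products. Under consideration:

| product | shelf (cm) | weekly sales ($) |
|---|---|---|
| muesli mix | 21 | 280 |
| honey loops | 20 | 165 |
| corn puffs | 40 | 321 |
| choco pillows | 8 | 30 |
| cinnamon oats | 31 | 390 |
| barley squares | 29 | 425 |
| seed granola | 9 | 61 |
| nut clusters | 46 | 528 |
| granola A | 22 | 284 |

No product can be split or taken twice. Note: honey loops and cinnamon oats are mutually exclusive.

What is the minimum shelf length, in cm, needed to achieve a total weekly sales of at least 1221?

96

Need the lightest bundle worth ≥ 1221.
muesli mix + barley squares + nut clusters: 1233 weekly sales at 96 cm.
No combination under 96 cm hits 1221.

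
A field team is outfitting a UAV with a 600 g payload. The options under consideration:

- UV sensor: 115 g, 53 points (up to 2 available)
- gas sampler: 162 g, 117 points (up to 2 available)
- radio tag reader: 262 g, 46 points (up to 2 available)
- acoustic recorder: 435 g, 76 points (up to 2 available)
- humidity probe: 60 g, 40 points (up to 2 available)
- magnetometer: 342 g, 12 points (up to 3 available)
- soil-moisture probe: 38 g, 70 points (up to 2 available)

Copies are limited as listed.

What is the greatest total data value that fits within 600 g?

467

The ratio heuristic lands on 2×gas sampler + 2×humidity probe + 2×soil-moisture probe (454) but leaves 80 g idle.
The 60 g tied up in humidity probe is better spent on UV sensor — total rises to 467 (575 g).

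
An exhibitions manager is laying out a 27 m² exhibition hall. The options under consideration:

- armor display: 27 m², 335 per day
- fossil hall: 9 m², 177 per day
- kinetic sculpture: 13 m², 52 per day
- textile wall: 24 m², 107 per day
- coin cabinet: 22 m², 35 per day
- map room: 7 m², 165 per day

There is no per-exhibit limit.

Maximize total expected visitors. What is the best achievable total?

531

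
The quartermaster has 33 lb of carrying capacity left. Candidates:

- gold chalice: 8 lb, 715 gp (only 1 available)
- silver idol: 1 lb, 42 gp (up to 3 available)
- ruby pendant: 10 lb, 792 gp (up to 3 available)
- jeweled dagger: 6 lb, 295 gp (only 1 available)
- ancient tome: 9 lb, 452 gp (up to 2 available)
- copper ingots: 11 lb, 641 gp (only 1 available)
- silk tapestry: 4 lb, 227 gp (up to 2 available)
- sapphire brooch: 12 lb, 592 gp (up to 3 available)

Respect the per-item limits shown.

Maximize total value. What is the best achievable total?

The ratio ordering already packs tightly: gold chalice + silver idol + 2×ruby pendant + silk tapestry, 33 lb, 2568.
Nothing else within 33 lb beats 2568.

2568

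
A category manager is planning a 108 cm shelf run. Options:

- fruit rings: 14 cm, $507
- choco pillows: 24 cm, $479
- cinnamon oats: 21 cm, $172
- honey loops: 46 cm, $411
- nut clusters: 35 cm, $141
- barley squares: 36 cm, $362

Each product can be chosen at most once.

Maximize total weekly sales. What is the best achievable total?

1569

Filling by ratio: fruit rings + choco pillows + cinnamon oats + barley squares for 1520, with 13 cm left unused.
Replace barley squares with honey loops: the trade gains 49 net, giving 1569 at 105 cm.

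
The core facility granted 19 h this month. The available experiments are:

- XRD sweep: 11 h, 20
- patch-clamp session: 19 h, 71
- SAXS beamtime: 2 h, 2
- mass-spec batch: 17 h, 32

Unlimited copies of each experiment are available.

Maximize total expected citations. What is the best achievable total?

71

The ratio ordering already packs tightly: patch-clamp session, 19 h, 71.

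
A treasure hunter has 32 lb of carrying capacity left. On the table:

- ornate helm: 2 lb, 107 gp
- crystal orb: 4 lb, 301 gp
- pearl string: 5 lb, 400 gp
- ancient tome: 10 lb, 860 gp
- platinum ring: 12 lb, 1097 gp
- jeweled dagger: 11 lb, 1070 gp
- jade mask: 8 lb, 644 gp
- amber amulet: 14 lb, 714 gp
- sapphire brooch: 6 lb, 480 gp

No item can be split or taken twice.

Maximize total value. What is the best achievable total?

2868

By value per lb: jeweled dagger 97.27, platinum ring 91.42, ancient tome 86.00 lead.
Greedy by ratio would take platinum ring + jeweled dagger + jade mask: 31 lb used, total 2811.
The 8 lb tied up in jade mask is better spent on crystal orb + pearl string — total rises to 2868 (32 lb).
Next best is platinum ring + jeweled dagger + jade mask at 2811 (31 lb) — short by 57.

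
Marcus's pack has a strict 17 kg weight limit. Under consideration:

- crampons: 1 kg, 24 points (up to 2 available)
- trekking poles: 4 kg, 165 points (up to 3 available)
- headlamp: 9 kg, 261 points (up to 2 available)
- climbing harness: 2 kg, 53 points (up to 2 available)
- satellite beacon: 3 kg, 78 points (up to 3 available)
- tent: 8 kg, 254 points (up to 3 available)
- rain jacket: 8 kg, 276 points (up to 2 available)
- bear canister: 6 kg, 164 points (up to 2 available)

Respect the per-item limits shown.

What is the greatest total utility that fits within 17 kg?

630

Taking the top-ratio items first gives crampons + 3×trekking poles + 2×climbing harness for 625 (17 kg).
The 8 kg tied up in trekking poles and 2×climbing harness is better spent on rain jacket — total rises to 630 (17 kg).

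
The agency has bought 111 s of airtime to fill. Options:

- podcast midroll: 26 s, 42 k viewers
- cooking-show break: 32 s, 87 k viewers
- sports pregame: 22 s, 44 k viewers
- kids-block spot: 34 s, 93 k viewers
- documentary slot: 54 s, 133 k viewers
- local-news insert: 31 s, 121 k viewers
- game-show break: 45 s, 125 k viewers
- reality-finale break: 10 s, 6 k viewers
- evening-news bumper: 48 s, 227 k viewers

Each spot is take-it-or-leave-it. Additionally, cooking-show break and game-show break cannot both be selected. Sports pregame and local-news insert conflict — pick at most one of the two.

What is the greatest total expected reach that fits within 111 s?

435

Cooking-show break + local-news insert + evening-news bumper uses 111 of the 111 s and totals 435.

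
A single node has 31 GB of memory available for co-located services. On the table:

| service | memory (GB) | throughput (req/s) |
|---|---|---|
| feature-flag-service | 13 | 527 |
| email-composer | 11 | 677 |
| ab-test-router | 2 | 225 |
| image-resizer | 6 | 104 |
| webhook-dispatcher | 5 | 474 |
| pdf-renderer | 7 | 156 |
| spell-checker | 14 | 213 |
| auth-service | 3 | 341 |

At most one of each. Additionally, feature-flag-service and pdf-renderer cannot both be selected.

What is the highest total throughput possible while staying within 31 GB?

1903

Density check — auth-service 113.67, ab-test-router 112.50, webhook-dispatcher 94.80 are the best per GB.
Greedy by ratio would take email-composer + ab-test-router + webhook-dispatcher + pdf-renderer + auth-service: 28 GB used, total 1873.
Dropping pdf-renderer and auth-service frees 10 GB; slotting in feature-flag-service (13 GB) lifts the total to 1903 at 31 GB.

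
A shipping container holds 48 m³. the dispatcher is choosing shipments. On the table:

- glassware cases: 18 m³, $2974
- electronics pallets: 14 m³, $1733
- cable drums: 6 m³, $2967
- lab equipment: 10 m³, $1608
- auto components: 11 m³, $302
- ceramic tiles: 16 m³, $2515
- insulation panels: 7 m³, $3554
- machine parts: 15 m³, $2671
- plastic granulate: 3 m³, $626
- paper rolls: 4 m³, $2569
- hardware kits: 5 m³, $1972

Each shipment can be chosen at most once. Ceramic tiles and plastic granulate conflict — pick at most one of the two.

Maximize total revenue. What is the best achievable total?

Ranking by ratio (revenue/m³): paper rolls 642.25, insulation panels 507.71, cable drums 494.50.
Filling by ratio: cable drums + insulation panels + machine parts + plastic granulate + paper rolls + hardware kits for 14359, with 8 m³ left unused.
Replace plastic granulate with lab equipment: the trade gains 982 net, giving 15341 at 47 m³.

15341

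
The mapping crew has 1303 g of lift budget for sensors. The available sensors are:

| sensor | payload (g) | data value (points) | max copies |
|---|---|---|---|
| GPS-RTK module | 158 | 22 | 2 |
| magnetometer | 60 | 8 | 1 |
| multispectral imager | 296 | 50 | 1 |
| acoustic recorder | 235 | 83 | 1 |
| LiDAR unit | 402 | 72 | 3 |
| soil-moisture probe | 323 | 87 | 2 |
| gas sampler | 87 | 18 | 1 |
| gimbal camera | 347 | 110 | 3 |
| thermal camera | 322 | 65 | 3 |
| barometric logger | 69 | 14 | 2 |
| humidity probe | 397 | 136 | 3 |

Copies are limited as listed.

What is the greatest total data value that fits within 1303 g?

The ratio heuristic lands on acoustic recorder + gas sampler + 2×barometric logger + 2×humidity probe (401) but leaves 49 g idle.
The 373 g tied up in acoustic recorder and 2×barometric logger is better spent on humidity probe — total rises to 426 (1278 g).
Nothing else within 1303 g beats 426.

426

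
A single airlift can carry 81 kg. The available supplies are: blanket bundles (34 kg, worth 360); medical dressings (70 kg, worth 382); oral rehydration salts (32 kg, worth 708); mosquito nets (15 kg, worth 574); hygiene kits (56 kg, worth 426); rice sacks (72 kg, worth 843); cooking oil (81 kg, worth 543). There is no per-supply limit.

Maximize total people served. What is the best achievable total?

The ratio ordering already packs tightly: 5×mosquito nets, 75 kg, 2870.
The spare 6 kg is too small for any remaining supply, and no exchange beats 2870.

2870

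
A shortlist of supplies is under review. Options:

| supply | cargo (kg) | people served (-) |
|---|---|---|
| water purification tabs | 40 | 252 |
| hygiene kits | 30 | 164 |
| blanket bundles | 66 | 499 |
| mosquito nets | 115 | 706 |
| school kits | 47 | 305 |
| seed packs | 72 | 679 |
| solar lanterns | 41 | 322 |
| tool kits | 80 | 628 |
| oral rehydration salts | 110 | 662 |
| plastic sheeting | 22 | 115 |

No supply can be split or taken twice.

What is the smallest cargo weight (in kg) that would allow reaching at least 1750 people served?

218

Look for the lowest-cargo combination reaching 1750.
Taking blanket bundles + seed packs + tool kits gives 1806 (≥ 1750) for 218 kg.
Below 218 kg the best achievable stays under 1750.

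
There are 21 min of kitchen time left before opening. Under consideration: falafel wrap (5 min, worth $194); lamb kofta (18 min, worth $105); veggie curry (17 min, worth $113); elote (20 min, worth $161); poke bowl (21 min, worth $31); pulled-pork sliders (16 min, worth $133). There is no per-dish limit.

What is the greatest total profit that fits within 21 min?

776

Taking 4×falafel wrap: 20 min used, 776 in profit.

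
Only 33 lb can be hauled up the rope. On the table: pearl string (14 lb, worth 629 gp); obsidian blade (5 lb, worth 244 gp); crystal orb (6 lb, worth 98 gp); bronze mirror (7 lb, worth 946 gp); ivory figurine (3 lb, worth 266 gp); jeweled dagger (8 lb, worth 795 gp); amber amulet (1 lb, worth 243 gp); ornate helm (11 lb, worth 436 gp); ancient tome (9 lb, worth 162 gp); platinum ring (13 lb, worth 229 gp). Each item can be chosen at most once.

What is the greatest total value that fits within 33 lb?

A density-first pass picks obsidian blade + bronze mirror + ivory figurine + jeweled dagger + amber amulet + ancient tome — 2656 at 33 lb.
Dropping obsidian blade and ancient tome frees 14 lb; slotting in pearl string (14 lb) lifts the total to 2879 at 33 lb.
An exhaustive check of the 1024 subsets confirms 2879.

2879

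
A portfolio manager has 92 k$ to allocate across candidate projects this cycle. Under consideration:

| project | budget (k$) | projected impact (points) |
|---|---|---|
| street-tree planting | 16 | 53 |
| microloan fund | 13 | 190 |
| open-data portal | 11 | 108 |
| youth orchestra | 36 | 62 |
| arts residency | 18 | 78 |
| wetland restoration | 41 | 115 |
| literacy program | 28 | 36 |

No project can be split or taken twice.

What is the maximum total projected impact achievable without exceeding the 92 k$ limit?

491

By projected impact per k$: microloan fund 14.62, open-data portal 9.82, arts residency 4.33, street-tree planting 3.31 lead.
Filling by ratio: street-tree planting + microloan fund + open-data portal + arts residency + literacy program for 465, with 6 k$ left unused.
The 44 k$ tied up in street-tree planting and literacy program is better spent on wetland restoration — total rises to 491 (83 k$).
The closest alternative, street-tree planting + microloan fund + open-data portal + wetland restoration, reaches only 466.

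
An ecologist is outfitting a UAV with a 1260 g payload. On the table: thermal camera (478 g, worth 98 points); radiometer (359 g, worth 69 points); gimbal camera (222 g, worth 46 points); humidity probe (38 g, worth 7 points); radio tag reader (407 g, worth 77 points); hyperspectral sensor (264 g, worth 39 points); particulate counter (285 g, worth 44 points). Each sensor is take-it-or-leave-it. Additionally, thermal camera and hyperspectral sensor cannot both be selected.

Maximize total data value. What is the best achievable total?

Taking the top-ratio sensors first gives thermal camera + radiometer + gimbal camera + humidity probe for 220 (1097 g).
Dropping gimbal camera and humidity probe frees 260 g; slotting in radio tag reader (407 g) lifts the total to 244 at 1244 g.
The closest alternative, radiometer + gimbal camera + radio tag reader + hyperspectral sensor, reaches only 231.

244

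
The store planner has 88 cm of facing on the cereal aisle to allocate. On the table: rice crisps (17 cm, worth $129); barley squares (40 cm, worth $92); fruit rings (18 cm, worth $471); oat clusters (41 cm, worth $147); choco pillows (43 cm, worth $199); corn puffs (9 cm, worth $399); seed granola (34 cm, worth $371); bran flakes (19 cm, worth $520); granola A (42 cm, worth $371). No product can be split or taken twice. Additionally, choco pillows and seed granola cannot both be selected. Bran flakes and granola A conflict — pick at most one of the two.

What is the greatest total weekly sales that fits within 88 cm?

The ratio ordering already packs tightly: fruit rings + corn puffs + seed granola + bran flakes, 80 cm, 1761.

1761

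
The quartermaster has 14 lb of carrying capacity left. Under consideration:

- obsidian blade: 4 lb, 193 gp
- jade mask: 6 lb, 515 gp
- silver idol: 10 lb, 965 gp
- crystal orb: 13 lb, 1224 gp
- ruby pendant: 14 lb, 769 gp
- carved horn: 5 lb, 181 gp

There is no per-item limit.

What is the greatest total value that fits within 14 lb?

Greedy by ratio would take obsidian blade + silver idol: 14 lb used, total 1158.
Dropping obsidian blade and silver idol frees 14 lb; slotting in crystal orb (13 lb) lifts the total to 1224 at 13 lb.
No other feasible combination exceeds 1224.

1224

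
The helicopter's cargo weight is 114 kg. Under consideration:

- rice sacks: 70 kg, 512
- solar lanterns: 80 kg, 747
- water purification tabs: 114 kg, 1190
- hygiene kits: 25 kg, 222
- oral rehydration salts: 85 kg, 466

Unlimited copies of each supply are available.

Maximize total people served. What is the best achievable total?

The ratio ordering already packs tightly: water purification tabs, 114 kg, 1190.
No other feasible combination exceeds 1190.

1190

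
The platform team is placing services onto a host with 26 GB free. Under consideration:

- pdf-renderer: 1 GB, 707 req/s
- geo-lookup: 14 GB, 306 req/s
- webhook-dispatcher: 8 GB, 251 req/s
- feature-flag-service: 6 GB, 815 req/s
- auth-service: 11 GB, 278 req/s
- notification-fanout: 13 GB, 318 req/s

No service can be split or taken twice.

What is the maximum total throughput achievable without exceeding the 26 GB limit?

2051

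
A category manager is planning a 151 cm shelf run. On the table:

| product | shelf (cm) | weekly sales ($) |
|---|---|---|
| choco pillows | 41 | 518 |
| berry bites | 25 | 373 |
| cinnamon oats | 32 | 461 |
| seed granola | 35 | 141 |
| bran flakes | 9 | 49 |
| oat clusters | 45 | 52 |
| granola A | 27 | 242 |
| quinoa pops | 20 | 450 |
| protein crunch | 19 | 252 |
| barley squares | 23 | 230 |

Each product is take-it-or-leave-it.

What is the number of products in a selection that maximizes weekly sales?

Best achievable weekly sales is 2103.
choco pillows + berry bites + cinnamon oats + bran flakes + quinoa pops + protein crunch hits 2103 at 146 cm.
Every optimal selection uses 6 products.

6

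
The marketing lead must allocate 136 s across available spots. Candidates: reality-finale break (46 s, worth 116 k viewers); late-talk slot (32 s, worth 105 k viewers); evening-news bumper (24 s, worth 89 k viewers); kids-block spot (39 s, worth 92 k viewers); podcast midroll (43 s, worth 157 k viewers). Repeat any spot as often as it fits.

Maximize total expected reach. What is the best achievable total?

492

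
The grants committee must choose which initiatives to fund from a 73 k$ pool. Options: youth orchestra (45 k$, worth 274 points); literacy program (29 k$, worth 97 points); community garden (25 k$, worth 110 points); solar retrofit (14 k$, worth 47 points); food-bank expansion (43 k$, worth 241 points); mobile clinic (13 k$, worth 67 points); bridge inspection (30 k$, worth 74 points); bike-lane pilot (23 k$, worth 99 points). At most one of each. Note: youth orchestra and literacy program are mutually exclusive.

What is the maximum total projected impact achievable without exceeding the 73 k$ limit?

388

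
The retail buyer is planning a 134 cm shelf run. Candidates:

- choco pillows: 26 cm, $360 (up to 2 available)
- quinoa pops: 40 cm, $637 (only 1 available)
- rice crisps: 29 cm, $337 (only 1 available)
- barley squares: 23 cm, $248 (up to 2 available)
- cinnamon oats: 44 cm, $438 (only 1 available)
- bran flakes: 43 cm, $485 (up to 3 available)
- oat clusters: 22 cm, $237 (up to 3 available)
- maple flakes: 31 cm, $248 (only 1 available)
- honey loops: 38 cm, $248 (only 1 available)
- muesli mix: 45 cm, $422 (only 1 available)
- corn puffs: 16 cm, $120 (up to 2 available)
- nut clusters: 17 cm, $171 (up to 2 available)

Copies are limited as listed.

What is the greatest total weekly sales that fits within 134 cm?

1776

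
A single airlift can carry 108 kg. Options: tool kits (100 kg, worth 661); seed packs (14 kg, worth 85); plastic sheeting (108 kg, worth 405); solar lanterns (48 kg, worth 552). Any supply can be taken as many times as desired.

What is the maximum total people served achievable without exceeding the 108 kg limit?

By people served per kg: solar lanterns 11.50, tool kits 6.61, seed packs 6.07, plastic sheeting 3.75 lead.
The ratio ordering already packs tightly: 2×solar lanterns, 96 kg, 1104.
That's the maximum — no swap from here does better than 1104.

1104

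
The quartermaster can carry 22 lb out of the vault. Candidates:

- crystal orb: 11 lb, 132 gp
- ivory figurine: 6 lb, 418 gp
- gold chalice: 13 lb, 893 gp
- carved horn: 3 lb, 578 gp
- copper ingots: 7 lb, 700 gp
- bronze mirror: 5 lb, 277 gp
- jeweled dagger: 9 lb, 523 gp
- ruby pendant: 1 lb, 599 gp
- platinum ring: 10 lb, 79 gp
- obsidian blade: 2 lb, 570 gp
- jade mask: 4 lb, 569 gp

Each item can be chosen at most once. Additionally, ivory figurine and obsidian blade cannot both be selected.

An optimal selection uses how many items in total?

6

Optimal total is 3293.
For example carved horn + copper ingots + bronze mirror + ruby pendant + obsidian blade + jade mask achieves it, using 22 lb.
Any selection reaching 3293 contains exactly 6 items.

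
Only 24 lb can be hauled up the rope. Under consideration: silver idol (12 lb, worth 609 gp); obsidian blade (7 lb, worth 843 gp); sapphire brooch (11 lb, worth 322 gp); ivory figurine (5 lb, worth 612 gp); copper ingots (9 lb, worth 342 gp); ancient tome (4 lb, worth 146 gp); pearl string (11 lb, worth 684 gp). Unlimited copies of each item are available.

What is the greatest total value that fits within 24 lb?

Density check — ivory figurine 122.40, obsidian blade 120.43, pearl string 62.18, silver idol 50.75 are the best per lb.
Taking the top-ratio items first gives 4×ivory figurine + ancient tome for 2594 (24 lb).
Dropping 2×ivory figurine and ancient tome frees 14 lb; slotting in 2×obsidian blade (14 lb) lifts the total to 2910 at 24 lb.
No other feasible combination exceeds 2910.

2910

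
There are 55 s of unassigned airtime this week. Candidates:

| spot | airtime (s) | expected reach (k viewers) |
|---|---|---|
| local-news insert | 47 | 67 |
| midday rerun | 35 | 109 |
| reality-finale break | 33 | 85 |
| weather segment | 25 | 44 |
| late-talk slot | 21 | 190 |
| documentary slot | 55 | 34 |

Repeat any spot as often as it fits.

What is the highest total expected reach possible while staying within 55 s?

380

Best packing: 2×late-talk slot — 42 s, 380 total.
Every other selection either busts 55 s or fails to beat 380.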